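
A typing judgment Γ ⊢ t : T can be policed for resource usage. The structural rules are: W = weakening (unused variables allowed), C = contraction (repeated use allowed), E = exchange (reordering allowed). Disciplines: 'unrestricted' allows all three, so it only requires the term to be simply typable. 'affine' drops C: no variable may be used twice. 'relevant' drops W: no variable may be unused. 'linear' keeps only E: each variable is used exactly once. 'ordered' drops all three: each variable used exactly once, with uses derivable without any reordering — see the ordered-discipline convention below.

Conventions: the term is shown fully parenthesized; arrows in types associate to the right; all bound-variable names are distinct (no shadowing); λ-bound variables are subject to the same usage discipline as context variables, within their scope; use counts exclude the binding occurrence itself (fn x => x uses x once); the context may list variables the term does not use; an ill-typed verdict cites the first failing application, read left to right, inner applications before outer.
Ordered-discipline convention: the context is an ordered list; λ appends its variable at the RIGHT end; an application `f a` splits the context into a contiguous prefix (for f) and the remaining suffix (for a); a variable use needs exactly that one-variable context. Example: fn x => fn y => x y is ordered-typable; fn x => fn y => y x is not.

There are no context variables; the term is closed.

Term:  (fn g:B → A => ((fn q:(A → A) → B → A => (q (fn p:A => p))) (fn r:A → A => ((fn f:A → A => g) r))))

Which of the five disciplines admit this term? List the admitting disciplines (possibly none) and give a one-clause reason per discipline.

admitted in: affine, unrestricted
counts: g (λ-bound): 1×, q (λ-bound): 1×, p (λ-bound): 1×, r (λ-bound): 1×, f (λ-bound): 0×
uses in reading order: q, p, g, r
typing: the term checks, with type (B → A) → B → A
ordered ✗ (needs weakening: f unused)
linear ✗ (needs weakening: f unused)
affine ✓ (no duplicate uses among g, q, p, r, f)
relevant ✗ (needs weakening: f unused)
unrestricted ✓ (typability at (B → A) → B → A is all that's needed)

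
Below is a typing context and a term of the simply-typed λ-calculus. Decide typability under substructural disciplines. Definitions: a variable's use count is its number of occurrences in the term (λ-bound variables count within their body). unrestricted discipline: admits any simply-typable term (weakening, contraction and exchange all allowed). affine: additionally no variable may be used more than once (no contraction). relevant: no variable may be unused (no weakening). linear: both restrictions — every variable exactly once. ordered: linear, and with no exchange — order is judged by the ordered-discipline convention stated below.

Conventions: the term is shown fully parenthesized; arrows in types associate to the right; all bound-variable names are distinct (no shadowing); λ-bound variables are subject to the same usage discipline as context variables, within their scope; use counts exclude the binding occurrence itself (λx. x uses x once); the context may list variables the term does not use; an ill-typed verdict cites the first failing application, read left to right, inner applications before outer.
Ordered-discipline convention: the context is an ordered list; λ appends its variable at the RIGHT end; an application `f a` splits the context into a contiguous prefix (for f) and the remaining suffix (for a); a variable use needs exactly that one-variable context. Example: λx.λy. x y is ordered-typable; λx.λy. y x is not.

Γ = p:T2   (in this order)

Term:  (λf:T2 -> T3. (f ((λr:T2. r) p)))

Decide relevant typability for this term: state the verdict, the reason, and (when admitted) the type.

yes — at least one use each (p, f, r); term : (T2 -> T3) -> T3
counts: p: 1×; f (λ-bound): 1×; r (λ-bound): 1×
left-to-right use order: f, r, p
typing: ✓ — (T2 -> T3) -> T3
summary: ordered ✗ | linear ✓ | affine ✓ | relevant ✓ | unrestricted ✓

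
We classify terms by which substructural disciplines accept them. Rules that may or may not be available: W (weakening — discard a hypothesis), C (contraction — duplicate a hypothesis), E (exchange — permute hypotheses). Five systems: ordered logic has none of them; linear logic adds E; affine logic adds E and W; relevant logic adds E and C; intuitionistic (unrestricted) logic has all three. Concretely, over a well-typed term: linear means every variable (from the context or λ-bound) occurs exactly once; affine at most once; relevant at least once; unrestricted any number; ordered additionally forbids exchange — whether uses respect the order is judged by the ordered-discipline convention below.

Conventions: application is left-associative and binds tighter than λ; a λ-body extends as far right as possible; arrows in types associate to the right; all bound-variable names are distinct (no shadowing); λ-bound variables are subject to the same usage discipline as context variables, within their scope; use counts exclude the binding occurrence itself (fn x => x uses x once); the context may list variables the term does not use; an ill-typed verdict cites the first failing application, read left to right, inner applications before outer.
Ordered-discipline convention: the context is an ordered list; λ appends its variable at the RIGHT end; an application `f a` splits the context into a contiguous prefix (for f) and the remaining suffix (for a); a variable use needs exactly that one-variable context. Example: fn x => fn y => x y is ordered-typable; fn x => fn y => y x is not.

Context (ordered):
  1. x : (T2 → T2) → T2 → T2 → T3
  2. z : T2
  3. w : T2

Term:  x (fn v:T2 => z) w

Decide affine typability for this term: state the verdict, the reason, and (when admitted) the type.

yes — no duplicate uses among x, z, w, v; term : T2 → T3
usage: x: 1×, z: 1×, w: 1×, v (λ-bound): 0×
uses in reading order: x, z, w
typing: the term checks, with type T2 → T3
per-discipline verdicts: ordered ✗ · linear ✗ · affine ✓ · relevant ✗ · unrestricted ✓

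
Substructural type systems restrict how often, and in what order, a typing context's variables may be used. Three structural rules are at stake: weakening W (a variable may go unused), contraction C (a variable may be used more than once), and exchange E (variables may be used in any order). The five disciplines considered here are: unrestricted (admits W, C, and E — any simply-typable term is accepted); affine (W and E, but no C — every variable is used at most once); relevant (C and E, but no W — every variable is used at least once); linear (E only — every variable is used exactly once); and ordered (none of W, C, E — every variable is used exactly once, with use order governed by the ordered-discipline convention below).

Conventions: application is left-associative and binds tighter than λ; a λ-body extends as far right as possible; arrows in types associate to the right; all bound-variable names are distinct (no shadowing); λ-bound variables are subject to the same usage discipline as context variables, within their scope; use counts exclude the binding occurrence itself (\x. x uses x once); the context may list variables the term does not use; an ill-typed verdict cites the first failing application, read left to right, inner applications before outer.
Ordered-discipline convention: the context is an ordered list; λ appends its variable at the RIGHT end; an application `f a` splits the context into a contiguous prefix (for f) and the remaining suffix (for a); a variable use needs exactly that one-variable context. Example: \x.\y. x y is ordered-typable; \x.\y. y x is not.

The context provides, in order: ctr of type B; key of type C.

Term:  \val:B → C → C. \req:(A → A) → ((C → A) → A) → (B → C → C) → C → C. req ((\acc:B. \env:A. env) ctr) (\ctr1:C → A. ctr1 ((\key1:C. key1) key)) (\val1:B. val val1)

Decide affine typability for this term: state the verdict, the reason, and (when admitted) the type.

yes — at most one use each (ctr, key, val, req, acc, env, ctr1, key1, val1); term : (B → C → C) → ((A → A) → ((C → A) → A) → (B → C → C) → C → C) → C → C
usage: ctr ×1, key ×1, val [bound] ×1, req [bound] ×1, acc [bound] ×0, env [bound] ×1, ctr1 [bound] ×1, key1 [bound] ×1, val1 [bound] ×1
uses in reading order: req, env, ctr, ctr1, key1, key, val, val1
typing: well-typed — term : (B → C → C) → ((A → A) → ((C → A) → A) → (B → C → C) → C → C) → C → C
per-discipline verdicts: ordered ✗ · linear ✗ · affine ✓ · relevant ✗ · unrestricted ✓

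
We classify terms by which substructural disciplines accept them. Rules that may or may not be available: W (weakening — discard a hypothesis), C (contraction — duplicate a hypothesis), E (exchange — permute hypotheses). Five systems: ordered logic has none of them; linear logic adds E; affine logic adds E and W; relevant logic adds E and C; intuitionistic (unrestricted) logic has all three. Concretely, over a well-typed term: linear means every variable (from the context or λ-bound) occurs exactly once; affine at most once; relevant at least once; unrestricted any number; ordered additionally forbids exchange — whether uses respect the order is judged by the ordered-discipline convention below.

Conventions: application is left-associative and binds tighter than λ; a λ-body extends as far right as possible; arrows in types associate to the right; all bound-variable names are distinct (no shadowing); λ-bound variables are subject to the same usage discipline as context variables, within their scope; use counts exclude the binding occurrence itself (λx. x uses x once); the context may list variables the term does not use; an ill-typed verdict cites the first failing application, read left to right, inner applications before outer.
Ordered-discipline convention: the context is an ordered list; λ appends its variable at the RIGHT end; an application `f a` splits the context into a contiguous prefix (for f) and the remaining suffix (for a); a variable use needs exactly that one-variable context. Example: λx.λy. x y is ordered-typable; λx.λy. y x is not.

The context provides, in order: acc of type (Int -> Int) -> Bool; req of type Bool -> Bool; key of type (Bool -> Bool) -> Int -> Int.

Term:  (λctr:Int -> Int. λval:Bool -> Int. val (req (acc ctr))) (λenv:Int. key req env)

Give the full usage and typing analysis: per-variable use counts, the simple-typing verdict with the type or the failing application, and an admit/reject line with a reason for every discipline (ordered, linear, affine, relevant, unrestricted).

use counts: acc=1; req=2; key=1; ctr [bound]=1; val [bound]=1; env [bound]=1
use order (left to right): val, req, acc, ctr, key, req, env
typing: well-typed — term : (Bool -> Int) -> Int
ordered ✗ (req ×2 used more than once (contraction))
linear ✗ (req ×2 used more than once (contraction))
affine ✗ (req ×2 used more than once (contraction))
relevant ✓ (acc, req, key, ctr, val, env: all used, weakening unneeded)
unrestricted ✓ (typability at (Bool -> Int) -> Int is all that's needed)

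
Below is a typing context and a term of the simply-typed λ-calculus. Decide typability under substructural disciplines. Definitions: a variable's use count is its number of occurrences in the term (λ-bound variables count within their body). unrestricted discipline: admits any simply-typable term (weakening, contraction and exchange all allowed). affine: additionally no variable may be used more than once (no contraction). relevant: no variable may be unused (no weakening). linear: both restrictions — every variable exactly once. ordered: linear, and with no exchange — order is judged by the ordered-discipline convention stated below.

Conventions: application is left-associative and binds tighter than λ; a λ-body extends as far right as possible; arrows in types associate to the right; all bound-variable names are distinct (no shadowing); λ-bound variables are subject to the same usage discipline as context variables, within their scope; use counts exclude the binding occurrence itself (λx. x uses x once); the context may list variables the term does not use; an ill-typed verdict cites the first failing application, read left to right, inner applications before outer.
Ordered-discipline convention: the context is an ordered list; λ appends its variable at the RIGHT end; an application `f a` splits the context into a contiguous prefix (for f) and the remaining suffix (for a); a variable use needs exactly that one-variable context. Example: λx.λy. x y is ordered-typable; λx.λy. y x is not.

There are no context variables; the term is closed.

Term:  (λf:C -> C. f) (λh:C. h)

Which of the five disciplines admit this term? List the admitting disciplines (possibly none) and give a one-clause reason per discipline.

admitting disciplines: ordered, linear, affine, relevant, unrestricted
usage: f [bound]=1, h [bound]=1
use order (left to right): f, h
typing: the term checks, with type C -> C
ordered: ✓ — one use each (f, h); ordered split holds
linear: ✓ — exactly-once usage across f, h
affine: ✓ — f, h: no repeats, contraction unneeded
relevant: ✓ — none of f, h goes unused
unrestricted: ✓ — typability at C -> C is all that's needed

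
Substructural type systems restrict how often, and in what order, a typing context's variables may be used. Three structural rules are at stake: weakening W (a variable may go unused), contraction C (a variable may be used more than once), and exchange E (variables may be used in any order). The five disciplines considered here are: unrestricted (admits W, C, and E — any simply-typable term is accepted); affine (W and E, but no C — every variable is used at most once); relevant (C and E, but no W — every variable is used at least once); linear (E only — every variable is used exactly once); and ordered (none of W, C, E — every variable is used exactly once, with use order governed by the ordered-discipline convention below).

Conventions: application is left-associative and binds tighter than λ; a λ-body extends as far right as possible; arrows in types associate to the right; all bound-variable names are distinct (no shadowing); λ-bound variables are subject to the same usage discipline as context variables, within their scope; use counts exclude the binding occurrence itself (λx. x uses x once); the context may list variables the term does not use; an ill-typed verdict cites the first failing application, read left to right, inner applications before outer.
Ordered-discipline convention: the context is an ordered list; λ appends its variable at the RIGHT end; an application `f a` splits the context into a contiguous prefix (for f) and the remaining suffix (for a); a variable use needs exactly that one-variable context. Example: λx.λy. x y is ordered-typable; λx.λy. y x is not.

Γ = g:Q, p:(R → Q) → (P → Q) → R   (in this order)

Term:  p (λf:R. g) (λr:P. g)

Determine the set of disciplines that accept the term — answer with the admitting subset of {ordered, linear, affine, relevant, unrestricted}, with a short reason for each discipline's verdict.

accepted by: unrestricted
variable uses: g ×2; p ×1; f [bound] ×0; r [bound] ×0
uses in reading order: p, g, g
typing: ✓ — R
ordered: ✗, g ×2 used more than once (contraction); f, r left unused
linear: ✗, g ×2 used more than once (contraction); f, r left unused
affine: ✗, g ×2 used more than once (contraction)
relevant: ✗, f, r left unused
unrestricted: ✓, well-typed at R; no restrictions here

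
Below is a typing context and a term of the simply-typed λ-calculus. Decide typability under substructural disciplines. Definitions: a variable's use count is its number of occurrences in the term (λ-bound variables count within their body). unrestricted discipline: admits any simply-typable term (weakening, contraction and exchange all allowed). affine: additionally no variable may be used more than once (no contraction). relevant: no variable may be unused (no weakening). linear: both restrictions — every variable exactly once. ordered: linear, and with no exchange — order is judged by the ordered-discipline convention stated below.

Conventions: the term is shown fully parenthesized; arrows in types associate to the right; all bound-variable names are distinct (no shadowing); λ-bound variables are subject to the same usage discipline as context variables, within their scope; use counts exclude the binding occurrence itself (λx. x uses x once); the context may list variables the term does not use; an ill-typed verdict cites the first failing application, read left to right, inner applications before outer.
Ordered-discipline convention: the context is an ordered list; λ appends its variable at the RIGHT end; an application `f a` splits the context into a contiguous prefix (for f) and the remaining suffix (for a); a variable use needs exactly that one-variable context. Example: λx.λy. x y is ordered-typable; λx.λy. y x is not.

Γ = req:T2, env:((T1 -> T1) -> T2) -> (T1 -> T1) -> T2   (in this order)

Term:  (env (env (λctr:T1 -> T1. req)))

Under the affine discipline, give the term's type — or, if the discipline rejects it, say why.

not well-typed under affine — needs contraction — env ×2
variable uses: req=1; env=2; ctr (λ-bound)=0
uses in reading order: env, env, req
typing: well-typed at (T1 -> T1) -> T2
all disciplines: ordered ✗, linear ✗, affine ✗, relevant ✗, unrestricted ✓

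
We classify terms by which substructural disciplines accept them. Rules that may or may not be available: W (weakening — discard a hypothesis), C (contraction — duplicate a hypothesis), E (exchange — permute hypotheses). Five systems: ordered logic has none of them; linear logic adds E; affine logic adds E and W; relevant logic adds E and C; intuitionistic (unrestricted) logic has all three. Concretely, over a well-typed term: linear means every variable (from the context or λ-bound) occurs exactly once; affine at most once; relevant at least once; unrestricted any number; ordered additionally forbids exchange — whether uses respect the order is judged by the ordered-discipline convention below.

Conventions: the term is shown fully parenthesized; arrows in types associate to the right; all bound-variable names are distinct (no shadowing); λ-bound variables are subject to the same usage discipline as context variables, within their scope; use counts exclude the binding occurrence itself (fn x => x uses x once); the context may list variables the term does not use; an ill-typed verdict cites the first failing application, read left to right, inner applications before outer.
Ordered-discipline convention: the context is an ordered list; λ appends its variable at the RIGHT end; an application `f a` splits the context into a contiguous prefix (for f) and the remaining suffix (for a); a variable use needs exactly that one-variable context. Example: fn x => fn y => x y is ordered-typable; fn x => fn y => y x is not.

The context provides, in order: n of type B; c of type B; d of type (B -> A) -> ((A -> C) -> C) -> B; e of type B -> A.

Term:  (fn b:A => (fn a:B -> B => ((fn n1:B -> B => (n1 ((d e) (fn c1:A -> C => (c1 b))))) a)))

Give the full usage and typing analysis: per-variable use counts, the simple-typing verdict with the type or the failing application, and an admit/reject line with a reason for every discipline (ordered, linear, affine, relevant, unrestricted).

counts: n: 0, c: 0, d: 1, e: 1, b [bound]: 1, a [bound]: 1, n1 [bound]: 1, c1 [bound]: 1
left-to-right use order: n1, d, e, c1, b, a
typing: well-typed — term : A -> (B -> B) -> B
ordered ✗ (n, c left unused)
linear ✗ (n, c left unused)
affine ✓ (none of n, c, d, e, b, a, n1, c1 used more than once)
relevant ✗ (n, c left unused)
unrestricted ✓ (well-typed at A -> (B -> B) -> B; no restrictions here)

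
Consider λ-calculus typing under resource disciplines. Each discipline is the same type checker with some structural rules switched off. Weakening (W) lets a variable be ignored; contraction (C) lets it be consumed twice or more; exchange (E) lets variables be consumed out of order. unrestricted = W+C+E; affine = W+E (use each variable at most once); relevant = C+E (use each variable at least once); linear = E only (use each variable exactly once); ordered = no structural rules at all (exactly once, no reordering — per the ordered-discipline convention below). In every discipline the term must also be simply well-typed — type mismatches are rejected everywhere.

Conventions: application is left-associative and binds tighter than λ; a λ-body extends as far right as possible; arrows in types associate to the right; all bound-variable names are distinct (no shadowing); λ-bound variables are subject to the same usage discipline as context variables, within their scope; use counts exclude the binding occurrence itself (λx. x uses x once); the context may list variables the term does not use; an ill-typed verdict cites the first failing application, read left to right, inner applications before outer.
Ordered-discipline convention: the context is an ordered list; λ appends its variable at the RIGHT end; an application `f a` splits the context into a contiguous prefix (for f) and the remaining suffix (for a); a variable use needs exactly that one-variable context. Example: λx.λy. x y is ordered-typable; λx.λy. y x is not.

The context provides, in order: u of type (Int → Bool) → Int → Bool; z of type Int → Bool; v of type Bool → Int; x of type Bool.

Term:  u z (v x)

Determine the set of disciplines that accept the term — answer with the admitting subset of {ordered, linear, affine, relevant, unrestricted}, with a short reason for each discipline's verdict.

accepted by: ordered, linear, affine, relevant, unrestricted
counts: u: 1; z: 1; v: 1; x: 1
left-to-right use order: u, z, v, x
typing: ✓ — Bool
ordered ✓ (u, z, v, x once each; derivable with no W/C/E)
linear ✓ (each of u, z, v, x used exactly once)
affine ✓ (no duplicate uses among u, z, v, x)
relevant ✓ (at least one use each (u, z, v, x))
unrestricted ✓ (simply typable at Bool; W, C, E all held)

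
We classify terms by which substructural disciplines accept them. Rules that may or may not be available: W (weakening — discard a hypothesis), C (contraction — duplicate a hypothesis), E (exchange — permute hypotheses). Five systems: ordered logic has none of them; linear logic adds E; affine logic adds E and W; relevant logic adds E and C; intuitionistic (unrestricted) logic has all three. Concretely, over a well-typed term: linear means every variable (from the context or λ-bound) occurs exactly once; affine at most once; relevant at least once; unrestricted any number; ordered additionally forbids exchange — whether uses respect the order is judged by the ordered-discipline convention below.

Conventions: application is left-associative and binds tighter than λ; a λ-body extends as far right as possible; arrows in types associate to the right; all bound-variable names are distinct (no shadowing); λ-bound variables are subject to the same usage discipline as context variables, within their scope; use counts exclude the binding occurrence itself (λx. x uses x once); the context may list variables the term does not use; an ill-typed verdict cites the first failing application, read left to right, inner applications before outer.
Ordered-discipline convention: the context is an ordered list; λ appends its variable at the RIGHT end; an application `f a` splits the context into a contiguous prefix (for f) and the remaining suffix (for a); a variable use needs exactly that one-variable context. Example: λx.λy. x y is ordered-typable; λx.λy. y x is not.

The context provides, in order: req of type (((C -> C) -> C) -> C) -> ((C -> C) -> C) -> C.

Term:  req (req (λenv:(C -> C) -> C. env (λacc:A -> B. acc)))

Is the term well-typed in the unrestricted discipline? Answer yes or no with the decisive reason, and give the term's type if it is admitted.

no — not simply typable
variable uses: req: 2×, env (λ-bound): 1×, acc (λ-bound): 1×
uses in reading order: req, req, env, acc
typing: ill-typed: an argument (A -> B) -> A -> B mismatches the expected C -> C
across the five disciplines: ordered ✗, linear ✗, affine ✗, relevant ✗, unrestricted ✗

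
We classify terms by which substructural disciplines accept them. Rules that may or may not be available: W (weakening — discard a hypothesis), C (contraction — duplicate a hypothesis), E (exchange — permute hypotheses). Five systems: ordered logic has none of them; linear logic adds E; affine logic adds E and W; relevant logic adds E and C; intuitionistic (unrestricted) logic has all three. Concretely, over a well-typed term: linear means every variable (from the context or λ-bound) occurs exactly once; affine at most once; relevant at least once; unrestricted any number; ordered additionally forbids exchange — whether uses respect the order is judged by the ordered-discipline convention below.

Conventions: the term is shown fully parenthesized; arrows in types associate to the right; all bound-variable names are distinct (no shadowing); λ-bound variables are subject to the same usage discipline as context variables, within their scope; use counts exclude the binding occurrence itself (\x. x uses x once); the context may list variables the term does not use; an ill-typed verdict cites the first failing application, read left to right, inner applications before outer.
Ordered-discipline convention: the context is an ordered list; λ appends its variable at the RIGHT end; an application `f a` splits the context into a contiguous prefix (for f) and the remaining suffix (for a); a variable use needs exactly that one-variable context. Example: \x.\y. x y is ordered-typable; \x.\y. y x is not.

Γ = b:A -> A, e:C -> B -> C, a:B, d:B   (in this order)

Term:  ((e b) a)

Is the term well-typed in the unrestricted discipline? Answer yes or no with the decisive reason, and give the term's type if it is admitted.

no — a type mismatch blocks all five
variable uses: b ×1; e ×1; a ×1; d ×0
left-to-right use order: e, b, a
typing: ill-typed: a function awaiting C gets A -> A
across the five disciplines: ordered ✗ | linear ✗ | affine ✗ | relevant ✗ | unrestricted ✗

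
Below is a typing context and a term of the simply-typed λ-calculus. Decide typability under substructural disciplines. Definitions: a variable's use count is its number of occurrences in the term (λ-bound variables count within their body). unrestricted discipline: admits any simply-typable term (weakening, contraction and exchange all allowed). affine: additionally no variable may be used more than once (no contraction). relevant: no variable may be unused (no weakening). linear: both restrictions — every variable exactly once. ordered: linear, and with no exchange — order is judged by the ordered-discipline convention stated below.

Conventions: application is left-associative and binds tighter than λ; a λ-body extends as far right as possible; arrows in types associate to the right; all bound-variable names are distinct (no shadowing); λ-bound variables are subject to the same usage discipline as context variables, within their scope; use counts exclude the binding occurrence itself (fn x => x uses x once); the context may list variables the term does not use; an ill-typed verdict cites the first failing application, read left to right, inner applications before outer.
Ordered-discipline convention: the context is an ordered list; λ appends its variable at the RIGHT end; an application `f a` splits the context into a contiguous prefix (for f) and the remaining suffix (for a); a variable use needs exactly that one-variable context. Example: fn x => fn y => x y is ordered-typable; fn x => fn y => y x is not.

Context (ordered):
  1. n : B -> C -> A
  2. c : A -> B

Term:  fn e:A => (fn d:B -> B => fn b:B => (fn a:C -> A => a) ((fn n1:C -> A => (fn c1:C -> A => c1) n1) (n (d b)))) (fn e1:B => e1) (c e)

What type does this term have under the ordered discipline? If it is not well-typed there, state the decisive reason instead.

term : A -> C -> A
counts: n: 1×, c: 1×, e (λ-bound): 1×, d (λ-bound): 1×, b (λ-bound): 1×, a (λ-bound): 1×, n1 (λ-bound): 1×, c1 (λ-bound): 1×, e1 (λ-bound): 1×
use order (left to right): a, c1, n1, n, d, b, e1, c, e
typing: the term checks, with type A -> C -> A
all disciplines: ordered ✓ · linear ✓ · affine ✓ · relevant ✓ · unrestricted ✓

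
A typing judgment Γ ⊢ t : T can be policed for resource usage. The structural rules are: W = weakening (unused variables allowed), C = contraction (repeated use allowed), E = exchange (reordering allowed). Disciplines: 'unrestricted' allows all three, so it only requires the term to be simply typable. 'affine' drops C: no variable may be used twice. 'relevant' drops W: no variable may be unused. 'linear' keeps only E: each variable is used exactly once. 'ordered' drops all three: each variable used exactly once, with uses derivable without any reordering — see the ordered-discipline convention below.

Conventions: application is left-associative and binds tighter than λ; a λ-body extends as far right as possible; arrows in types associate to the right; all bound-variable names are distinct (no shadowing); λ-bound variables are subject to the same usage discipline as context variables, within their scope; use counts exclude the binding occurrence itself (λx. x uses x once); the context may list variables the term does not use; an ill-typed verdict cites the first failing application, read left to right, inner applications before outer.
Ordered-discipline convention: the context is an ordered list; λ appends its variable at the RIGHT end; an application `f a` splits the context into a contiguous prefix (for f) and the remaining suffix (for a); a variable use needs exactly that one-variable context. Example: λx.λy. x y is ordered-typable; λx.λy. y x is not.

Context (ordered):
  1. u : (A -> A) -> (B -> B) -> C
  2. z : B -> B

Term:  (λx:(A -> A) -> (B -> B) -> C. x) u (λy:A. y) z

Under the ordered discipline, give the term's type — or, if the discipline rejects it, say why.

term : C
usage: u ×1, z ×1, x (bound) ×1, y (bound) ×1
uses in reading order: x, u, y, z
typing: well-typed at C
all disciplines: ordered ✓, linear ✓, affine ✓, relevant ✓, unrestricted ✓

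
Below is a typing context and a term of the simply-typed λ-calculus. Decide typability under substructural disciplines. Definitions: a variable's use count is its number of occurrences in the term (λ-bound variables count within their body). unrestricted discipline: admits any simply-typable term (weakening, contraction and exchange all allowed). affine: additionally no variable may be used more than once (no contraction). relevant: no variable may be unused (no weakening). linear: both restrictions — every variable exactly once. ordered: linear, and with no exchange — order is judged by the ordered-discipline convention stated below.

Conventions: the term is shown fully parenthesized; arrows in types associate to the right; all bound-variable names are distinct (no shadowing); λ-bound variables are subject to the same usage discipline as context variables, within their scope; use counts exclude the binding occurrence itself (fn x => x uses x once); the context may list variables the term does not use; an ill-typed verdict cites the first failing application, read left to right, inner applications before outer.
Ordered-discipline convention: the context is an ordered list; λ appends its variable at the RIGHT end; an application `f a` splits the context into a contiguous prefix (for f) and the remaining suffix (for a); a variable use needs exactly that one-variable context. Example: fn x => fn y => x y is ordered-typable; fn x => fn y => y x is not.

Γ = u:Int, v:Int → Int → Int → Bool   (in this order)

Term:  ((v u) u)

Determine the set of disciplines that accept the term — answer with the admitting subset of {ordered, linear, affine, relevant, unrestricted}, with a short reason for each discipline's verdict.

accepted by: relevant, unrestricted
counts: u=2; v=1
order of uses: v, u, u
typing: well-typed — term : Int → Bool
ordered: ✗, u ×2 used more than once (contraction)
linear: ✗, u ×2 used more than once (contraction)
affine: ✗, u ×2 used more than once (contraction)
relevant: ✓, at least one use each (u, v)
unrestricted: ✓, well-typed at Int → Bool; no restrictions here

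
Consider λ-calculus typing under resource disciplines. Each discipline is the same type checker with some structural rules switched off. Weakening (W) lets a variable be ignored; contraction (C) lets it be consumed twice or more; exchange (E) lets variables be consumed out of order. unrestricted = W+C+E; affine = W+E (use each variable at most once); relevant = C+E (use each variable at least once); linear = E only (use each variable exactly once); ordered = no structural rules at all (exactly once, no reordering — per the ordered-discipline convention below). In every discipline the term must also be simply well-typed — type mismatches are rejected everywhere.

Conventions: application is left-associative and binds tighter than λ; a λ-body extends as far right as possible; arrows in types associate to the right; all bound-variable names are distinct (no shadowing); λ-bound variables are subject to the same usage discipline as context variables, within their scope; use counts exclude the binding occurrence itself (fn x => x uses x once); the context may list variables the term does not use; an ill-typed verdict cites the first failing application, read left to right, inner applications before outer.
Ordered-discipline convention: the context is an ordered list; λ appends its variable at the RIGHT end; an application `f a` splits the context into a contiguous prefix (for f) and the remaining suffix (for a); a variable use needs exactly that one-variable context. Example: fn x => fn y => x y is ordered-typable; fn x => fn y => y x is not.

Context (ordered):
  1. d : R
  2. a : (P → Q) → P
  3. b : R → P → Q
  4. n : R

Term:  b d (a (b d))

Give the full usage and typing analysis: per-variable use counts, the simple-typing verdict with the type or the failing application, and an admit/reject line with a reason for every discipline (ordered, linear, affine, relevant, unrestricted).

variable uses: d ×2, a ×1, b ×2, n ×0
left-to-right use order: b, d, a, b, d
typing: ✓ — Q
ordered: ✗, needs contraction — d ×2, b ×2; unused: n — weakening required
linear: ✗, needs contraction — d ×2, b ×2; unused: n — weakening required
affine: ✗, needs contraction — d ×2, b ×2
relevant: ✗, unused: n — weakening required
unrestricted: ✓, well-typed at Q; no restrictions here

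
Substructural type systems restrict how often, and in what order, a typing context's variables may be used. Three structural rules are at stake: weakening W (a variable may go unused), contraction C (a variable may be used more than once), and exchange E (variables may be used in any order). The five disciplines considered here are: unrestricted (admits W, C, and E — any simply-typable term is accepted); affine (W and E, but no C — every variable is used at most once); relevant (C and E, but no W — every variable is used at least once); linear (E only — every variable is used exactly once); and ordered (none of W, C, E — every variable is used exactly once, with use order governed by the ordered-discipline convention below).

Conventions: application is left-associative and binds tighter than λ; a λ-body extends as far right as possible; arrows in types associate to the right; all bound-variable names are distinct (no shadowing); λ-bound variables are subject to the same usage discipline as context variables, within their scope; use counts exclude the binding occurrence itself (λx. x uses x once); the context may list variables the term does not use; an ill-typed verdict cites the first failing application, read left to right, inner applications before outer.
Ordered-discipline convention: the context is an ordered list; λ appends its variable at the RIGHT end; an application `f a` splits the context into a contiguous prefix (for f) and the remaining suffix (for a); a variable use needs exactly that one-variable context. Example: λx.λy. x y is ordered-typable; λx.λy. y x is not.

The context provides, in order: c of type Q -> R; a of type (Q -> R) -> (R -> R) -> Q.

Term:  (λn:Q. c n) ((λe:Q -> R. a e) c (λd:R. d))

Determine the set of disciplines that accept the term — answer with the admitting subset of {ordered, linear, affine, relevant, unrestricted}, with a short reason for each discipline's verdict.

admitted by: relevant, unrestricted
counts: c: 2×, a: 1×, n [bound]: 1×, e [bound]: 1×, d [bound]: 1×
uses in reading order: c, n, a, e, c, d
typing: the term checks, with type R
ordered: ✗ — c ×2 used more than once (contraction)
linear: ✗ — c ×2 used more than once (contraction)
affine: ✗ — c ×2 used more than once (contraction)
relevant: ✓ — at least one use each (c, a, n, e, d)
unrestricted: ✓ — typability at R is all that's needed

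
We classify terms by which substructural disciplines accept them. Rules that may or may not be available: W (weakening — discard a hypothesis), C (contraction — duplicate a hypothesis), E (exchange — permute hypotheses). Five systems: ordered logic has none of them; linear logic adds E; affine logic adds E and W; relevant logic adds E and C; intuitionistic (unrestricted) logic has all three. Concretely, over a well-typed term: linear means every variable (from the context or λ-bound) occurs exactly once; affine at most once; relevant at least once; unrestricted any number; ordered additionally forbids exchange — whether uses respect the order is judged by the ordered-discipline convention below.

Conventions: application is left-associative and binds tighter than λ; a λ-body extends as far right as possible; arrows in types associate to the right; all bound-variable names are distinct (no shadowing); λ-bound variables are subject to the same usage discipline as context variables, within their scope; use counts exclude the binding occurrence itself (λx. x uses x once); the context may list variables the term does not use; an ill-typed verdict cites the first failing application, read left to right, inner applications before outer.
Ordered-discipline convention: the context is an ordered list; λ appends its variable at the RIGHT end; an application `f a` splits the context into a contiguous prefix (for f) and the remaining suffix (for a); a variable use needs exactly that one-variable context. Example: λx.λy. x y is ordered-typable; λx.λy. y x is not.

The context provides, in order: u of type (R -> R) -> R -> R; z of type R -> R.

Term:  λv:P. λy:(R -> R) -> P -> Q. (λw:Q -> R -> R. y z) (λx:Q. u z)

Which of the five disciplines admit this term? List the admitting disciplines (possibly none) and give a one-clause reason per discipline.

admitted in: unrestricted
variable uses: u=1; z=2; v [bound]=0; y [bound]=1; w [bound]=0; x [bound]=0
use order (left to right): y, z, u, z
typing: well-typed at P -> ((R -> R) -> P -> Q) -> P -> Q
ordered: ✗, repeated use of z ×2; v, w, x left unused
linear: ✗, repeated use of z ×2; v, w, x left unused
affine: ✗, repeated use of z ×2
relevant: ✗, v, w, x left unused
unrestricted: ✓, well-typed at P -> ((R -> R) -> P -> Q) -> P -> Q; no restrictions here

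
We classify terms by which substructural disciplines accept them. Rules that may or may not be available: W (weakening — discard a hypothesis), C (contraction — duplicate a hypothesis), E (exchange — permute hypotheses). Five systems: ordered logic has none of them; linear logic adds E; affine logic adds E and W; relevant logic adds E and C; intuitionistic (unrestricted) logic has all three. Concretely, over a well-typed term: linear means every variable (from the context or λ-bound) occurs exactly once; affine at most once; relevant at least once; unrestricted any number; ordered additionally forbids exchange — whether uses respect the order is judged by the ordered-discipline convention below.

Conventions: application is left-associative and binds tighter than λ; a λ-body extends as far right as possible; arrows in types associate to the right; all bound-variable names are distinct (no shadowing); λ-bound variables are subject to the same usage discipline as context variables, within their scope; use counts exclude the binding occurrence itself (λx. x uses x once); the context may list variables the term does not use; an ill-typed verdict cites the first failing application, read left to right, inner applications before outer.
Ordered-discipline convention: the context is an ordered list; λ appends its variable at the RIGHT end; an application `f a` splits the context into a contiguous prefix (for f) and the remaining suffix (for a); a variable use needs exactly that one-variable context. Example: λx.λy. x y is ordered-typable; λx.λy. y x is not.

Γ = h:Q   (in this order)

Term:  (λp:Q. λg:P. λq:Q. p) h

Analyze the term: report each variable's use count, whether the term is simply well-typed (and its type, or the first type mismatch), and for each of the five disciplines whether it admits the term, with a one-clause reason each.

usage: h: 1×, p (λ-bound): 1×, g (λ-bound): 0×, q (λ-bound): 0×
left-to-right use order: p, h
typing: ✓ — P -> Q -> Q
ordered: ✗ — needs weakening: g, q unused
linear: ✗ — needs weakening: g, q unused
affine: ✓ — none of h, p, g, q used more than once
relevant: ✗ — needs weakening: g, q unused
unrestricted: ✓ — well-typed at P -> Q -> Q; no restrictions here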